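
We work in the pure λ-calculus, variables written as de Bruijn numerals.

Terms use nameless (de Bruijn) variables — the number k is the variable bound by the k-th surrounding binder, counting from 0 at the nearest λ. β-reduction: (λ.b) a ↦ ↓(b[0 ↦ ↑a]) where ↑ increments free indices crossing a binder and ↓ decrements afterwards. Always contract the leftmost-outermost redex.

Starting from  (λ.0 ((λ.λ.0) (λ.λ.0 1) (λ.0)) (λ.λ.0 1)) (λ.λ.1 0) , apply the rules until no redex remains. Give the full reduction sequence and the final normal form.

Answer: normal form = λ.λ.0 1  (in 6 steps)

Working:
  start: (λ.0 ((λ.λ.0) (λ.λ.0 1) (λ.0)) (λ.λ.0 1)) (λ.λ.1 0)
  →1  (λ.λ.1 0) ((λ.λ.0) (λ.λ.0 1) (λ.0)) (λ.λ.0 1)
  →2  (λ.(λ.λ.0) (λ.λ.0 1) (λ.0) 0) (λ.λ.0 1)
  →3  (λ.λ.0) (λ.λ.0 1) (λ.0) (λ.λ.0 1)
  →4  (λ.0) (λ.0) (λ.λ.0 1)
  →5  (λ.0) (λ.λ.0 1)
  →6  λ.λ.0 1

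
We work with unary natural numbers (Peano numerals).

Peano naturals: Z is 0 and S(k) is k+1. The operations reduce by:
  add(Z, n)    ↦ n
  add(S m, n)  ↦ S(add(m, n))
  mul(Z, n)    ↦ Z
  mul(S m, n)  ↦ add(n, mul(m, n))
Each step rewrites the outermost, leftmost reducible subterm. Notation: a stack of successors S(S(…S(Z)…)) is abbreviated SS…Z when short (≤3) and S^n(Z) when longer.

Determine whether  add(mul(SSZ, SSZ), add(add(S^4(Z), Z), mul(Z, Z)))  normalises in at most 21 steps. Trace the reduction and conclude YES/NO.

Answer: NO — after 21 steps the term is S(S(S(S(S(S(S(add(S(add(Z, Z)), mul(Z, Z))))))))), not yet normal

Working:
  start: add(mul(SSZ, SSZ), add(add(S^4(Z), Z), mul(Z, Z)))
  step 1: add(add(SSZ, mul(SZ, SSZ)), add(add(S^4(Z), Z), mul(Z, Z)))
  step 2: add(S(add(SZ, mul(SZ, SSZ))), add(add(S^4(Z), Z), mul(Z, Z)))
  step 3: S(add(add(SZ, mul(SZ, SSZ)), add(add(S^4(Z), Z), mul(Z, Z))))
  step 4: S(add(S(add(Z, mul(SZ, SSZ))), add(add(S^4(Z), Z), mul(Z, Z))))
  step 5: S(S(add(add(Z, mul(SZ, SSZ)), add(add(S^4(Z), Z), mul(Z, Z)))))
  step 6: S(S(add(mul(SZ, SSZ), add(add(S^4(Z), Z), mul(Z, Z)))))
  step 7: S(S(add(add(SSZ, mul(Z, SSZ)), add(add(S^4(Z), Z), mul(Z, Z)))))
  step 8: S(S(add(S(add(SZ, mul(Z, SSZ))), add(add(S^4(Z), Z), mul(Z, Z)))))
  step 9: S(S(S(add(add(SZ, mul(Z, SSZ)), add(add(S^4(Z), Z), mul(Z, Z))))))
  step 10: S(S(S(add(S(add(Z, mul(Z, SSZ))), add(add(S^4(Z), Z), mul(Z, Z))))))
  step 11: S(S(S(S(add(add(Z, mul(Z, SSZ)), add(add(S^4(Z), Z), mul(Z, Z)))))))
  step 12: S(S(S(S(add(mul(Z, SSZ), add(add(S^4(Z), Z), mul(Z, Z)))))))
  step 13: S(S(S(S(add(Z, add(add(S^4(Z), Z), mul(Z, Z)))))))
  step 14: S(S(S(S(add(add(S^4(Z), Z), mul(Z, Z))))))
  step 15: S(S(S(S(add(S(add(SSSZ, Z)), mul(Z, Z))))))
  step 16: S(S(S(S(S(add(add(SSSZ, Z), mul(Z, Z)))))))
  step 17: S(S(S(S(S(add(S(add(SSZ, Z)), mul(Z, Z)))))))
  step 18: S(S(S(S(S(S(add(add(SSZ, Z), mul(Z, Z))))))))
  step 19: S(S(S(S(S(S(add(S(add(SZ, Z)), mul(Z, Z))))))))
  step 20: S(S(S(S(S(S(S(add(add(SZ, Z), mul(Z, Z)))))))))
  step 21: S(S(S(S(S(S(S(add(S(add(Z, Z)), mul(Z, Z)))))))))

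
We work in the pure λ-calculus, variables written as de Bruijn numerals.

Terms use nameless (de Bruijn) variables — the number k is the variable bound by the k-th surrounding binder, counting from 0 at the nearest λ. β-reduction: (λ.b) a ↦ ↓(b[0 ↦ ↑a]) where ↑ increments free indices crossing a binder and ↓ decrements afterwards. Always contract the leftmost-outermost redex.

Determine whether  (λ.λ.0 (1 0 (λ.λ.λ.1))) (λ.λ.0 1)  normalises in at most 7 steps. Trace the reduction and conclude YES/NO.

Answer: YES — reaches normal form λ.0 (λ.λ.1) in 4 ≤ 7 steps

Working:
  start: (λ.λ.0 (1 0 (λ.λ.λ.1))) (λ.λ.0 1)
  →1  λ.0 ((λ.λ.0 1) 0 (λ.λ.λ.1))
  →2  λ.0 ((λ.0 1) (λ.λ.λ.1))
  →3  λ.0 ((λ.λ.λ.1) 0)
  →4  λ.0 (λ.λ.1)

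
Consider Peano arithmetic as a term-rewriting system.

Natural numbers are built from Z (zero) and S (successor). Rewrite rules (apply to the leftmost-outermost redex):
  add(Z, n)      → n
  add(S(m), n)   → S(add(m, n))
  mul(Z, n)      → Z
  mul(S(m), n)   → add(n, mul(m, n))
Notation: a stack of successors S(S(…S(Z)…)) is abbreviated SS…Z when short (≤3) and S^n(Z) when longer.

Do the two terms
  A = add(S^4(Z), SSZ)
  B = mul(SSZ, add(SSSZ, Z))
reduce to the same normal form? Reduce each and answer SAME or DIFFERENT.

Term A:
  start: add(S^4(Z), SSZ)
  step 1: S(add(SSSZ, SSZ))
  step 2: S(S(add(SSZ, SSZ)))
  step 3: S(S(S(add(SZ, SSZ))))
  step 4: S(S(S(S(add(Z, SSZ)))))
  step 5: S^6(Z)

Term B:
  start: mul(SSZ, add(SSSZ, Z))
  step 1: add(add(SSSZ, Z), mul(SZ, add(SSSZ, Z)))
  step 2: add(S(add(SSZ, Z)), mul(SZ, add(SSSZ, Z)))
  step 3: S(add(add(SSZ, Z), mul(SZ, add(SSSZ, Z))))
  step 4: S(add(S(add(SZ, Z)), mul(SZ, add(SSSZ, Z))))
  step 5: S(S(add(add(SZ, Z), mul(SZ, add(SSSZ, Z)))))
  step 6: S(S(add(S(add(Z, Z)), mul(SZ, add(SSSZ, Z)))))
  step 7: S(S(S(add(add(Z, Z), mul(SZ, add(SSSZ, Z))))))
  step 8: S(S(S(add(Z, mul(SZ, add(SSSZ, Z))))))
  step 9: S(S(S(mul(SZ, add(SSSZ, Z)))))
  step 10: S(S(S(add(add(SSSZ, Z), mul(Z, add(SSSZ, Z))))))
  step 11: S(S(S(add(S(add(SSZ, Z)), mul(Z, add(SSSZ, Z))))))
  step 12: S(S(S(S(add(add(SSZ, Z), mul(Z, add(SSSZ, Z)))))))
  step 13: S(S(S(S(add(S(add(SZ, Z)), mul(Z, add(SSSZ, Z)))))))
  step 14: S(S(S(S(S(add(add(SZ, Z), mul(Z, add(SSSZ, Z))))))))
  step 15: S(S(S(S(S(add(S(add(Z, Z)), mul(Z, add(SSSZ, Z))))))))
  step 16: S(S(S(S(S(S(add(add(Z, Z), mul(Z, add(SSSZ, Z)))))))))
  step 17: S(S(S(S(S(S(add(Z, mul(Z, add(SSSZ, Z)))))))))
  step 18: S(S(S(S(S(S(mul(Z, add(SSSZ, Z))))))))
  step 19: S^6(Z)

Answer: SAME — A ⇓ S^6(Z), B ⇓ S^6(Z)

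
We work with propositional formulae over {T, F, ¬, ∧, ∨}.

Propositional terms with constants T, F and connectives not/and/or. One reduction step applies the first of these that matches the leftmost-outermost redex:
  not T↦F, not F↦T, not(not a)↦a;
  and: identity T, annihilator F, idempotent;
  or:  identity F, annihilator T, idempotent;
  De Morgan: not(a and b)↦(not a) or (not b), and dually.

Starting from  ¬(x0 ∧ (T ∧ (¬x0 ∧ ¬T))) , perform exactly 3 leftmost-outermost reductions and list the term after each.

Answer: after 3 steps: ¬x0 ∨ (F ∨ ¬(¬x0 ∧ ¬T))

Reduction:
  start: ¬(x0 ∧ (T ∧ (¬x0 ∧ ¬T)))
  step 1: ¬x0 ∨ ¬(T ∧ (¬x0 ∧ ¬T))
  step 2: ¬x0 ∨ (¬T ∨ ¬(¬x0 ∧ ¬T))
  step 3: ¬x0 ∨ (F ∨ ¬(¬x0 ∧ ¬T))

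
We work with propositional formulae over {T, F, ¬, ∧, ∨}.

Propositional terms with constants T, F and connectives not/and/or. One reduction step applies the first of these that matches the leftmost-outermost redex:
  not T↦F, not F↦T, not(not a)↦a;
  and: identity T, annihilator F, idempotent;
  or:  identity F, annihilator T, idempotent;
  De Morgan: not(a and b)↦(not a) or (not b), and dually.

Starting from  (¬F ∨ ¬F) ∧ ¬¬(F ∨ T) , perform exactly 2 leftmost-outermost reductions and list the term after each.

  start: (¬F ∨ ¬F) ∧ ¬¬(F ∨ T)
  step 1: ¬F ∧ ¬¬(F ∨ T)
  step 2: T ∧ ¬¬(F ∨ T)

Answer: after 2 steps: T ∧ ¬¬(F ∨ T)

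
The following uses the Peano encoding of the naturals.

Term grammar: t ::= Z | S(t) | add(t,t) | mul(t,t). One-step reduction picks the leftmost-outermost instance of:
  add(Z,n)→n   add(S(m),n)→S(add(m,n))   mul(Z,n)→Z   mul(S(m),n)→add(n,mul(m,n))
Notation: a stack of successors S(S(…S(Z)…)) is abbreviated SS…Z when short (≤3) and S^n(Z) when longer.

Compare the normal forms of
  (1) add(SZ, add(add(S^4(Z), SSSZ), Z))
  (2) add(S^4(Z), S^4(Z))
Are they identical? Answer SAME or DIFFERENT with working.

Answer: SAME — A ⇓ S^8(Z), B ⇓ S^8(Z)

Working:
Term A:
  start: add(SZ, add(add(S^4(Z), SSSZ), Z))
  [1] S(add(Z, add(add(S^4(Z), SSSZ), Z)))
  [2] S(add(add(S^4(Z), SSSZ), Z))
  [3] S(add(S(add(SSSZ, SSSZ)), Z))
  [4] S(S(add(add(SSSZ, SSSZ), Z)))
  [5] S(S(add(S(add(SSZ, SSSZ)), Z)))
  [6] S(S(S(add(add(SSZ, SSSZ), Z))))
  [7] S(S(S(add(S(add(SZ, SSSZ)), Z))))
  [8] S(S(S(S(add(add(SZ, SSSZ), Z)))))
  [9] S(S(S(S(add(S(add(Z, SSSZ)), Z)))))
  [10] S(S(S(S(S(add(add(Z, SSSZ), Z))))))
  [11] S(S(S(S(S(add(SSSZ, Z))))))
  [12] S(S(S(S(S(S(add(SSZ, Z)))))))
  [13] S(S(S(S(S(S(S(add(SZ, Z))))))))
  [14] S(S(S(S(S(S(S(S(add(Z, Z)))))))))
  [15] S^8(Z)

Term B:
  start: add(S^4(Z), S^4(Z))
  [1] S(add(SSSZ, S^4(Z)))
  [2] S(S(add(SSZ, S^4(Z))))
  [3] S(S(S(add(SZ, S^4(Z)))))
  [4] S(S(S(S(add(Z, S^4(Z))))))
  [5] S^8(Z)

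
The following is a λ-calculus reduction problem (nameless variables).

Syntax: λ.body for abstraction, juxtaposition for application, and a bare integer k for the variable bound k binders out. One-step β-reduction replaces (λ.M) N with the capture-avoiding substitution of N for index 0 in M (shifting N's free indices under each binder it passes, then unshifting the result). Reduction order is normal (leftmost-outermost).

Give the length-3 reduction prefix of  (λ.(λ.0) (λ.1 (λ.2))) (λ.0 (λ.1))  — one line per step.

  start: (λ.(λ.0) (λ.1 (λ.2))) (λ.0 (λ.1))
  [1] (λ.0) (λ.(λ.0 (λ.1)) (λ.λ.0 (λ.1)))
  [2] λ.(λ.0 (λ.1)) (λ.λ.0 (λ.1))
  [3] λ.(λ.λ.0 (λ.1)) (λ.λ.λ.0 (λ.1))

Answer: after 3 steps: λ.(λ.λ.0 (λ.1)) (λ.λ.λ.0 (λ.1))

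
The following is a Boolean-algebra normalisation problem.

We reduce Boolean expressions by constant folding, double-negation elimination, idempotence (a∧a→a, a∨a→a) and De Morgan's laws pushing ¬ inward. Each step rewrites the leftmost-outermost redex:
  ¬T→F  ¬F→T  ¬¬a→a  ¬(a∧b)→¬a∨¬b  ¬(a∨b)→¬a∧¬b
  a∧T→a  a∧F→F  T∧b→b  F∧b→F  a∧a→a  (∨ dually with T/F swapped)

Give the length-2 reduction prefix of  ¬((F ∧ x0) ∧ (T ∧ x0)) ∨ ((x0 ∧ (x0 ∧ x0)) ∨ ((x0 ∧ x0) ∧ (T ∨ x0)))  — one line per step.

Answer: after 2 steps: ((¬F ∨ ¬x0) ∨ ¬(T ∧ x0)) ∨ ((x0 ∧ (x0 ∧ x0)) ∨ ((x0 ∧ x0) ∧ (T ∨ x0)))

Derivation:
  start: ¬((F ∧ x0) ∧ (T ∧ x0)) ∨ ((x0 ∧ (x0 ∧ x0)) ∨ ((x0 ∧ x0) ∧ (T ∨ x0)))
  →1  (¬(F ∧ x0) ∨ ¬(T ∧ x0)) ∨ ((x0 ∧ (x0 ∧ x0)) ∨ ((x0 ∧ x0) ∧ (T ∨ x0)))
  →2  ((¬F ∨ ¬x0) ∨ ¬(T ∧ x0)) ∨ ((x0 ∧ (x0 ∧ x0)) ∨ ((x0 ∧ x0) ∧ (T ∨ x0)))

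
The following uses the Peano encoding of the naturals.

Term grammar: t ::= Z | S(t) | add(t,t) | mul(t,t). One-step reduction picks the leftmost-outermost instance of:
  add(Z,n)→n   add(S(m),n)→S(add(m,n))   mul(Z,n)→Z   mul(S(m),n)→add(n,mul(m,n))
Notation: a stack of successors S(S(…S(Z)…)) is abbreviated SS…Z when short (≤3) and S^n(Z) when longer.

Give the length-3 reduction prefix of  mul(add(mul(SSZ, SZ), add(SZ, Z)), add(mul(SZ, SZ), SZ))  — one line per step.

  start: mul(add(mul(SSZ, SZ), add(SZ, Z)), add(mul(SZ, SZ), SZ))
  →1  mul(add(add(SZ, mul(SZ, SZ)), add(SZ, Z)), add(mul(SZ, SZ), SZ))
  →2  mul(add(S(add(Z, mul(SZ, SZ))), add(SZ, Z)), add(mul(SZ, SZ), SZ))
  →3  mul(S(add(add(Z, mul(SZ, SZ)), add(SZ, Z))), add(mul(SZ, SZ), SZ))

Answer: after 3 steps: mul(S(add(add(Z, mul(SZ, SZ)), add(SZ, Z))), add(mul(SZ, SZ), SZ))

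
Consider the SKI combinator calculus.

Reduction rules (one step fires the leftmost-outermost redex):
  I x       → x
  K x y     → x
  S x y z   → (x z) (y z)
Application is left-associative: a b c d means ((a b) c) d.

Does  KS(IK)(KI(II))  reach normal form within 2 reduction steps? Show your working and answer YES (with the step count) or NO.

  start: KS(IK)(KI(II))
  step 1: S(KI(II))
  step 2: SI

Answer: YES — reaches normal form SI in 2 ≤ 2 steps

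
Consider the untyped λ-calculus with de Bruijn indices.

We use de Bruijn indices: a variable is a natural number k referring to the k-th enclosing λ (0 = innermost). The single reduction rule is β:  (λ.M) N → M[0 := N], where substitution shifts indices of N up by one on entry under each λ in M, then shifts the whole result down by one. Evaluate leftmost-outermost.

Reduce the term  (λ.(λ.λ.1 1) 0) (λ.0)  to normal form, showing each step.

  start: (λ.(λ.λ.1 1) 0) (λ.0)
  [1] (λ.λ.1 1) (λ.0)
  [2] λ.(λ.0) (λ.0)
  [3] λ.λ.0

Answer: normal form = λ.λ.0  (in 3 steps)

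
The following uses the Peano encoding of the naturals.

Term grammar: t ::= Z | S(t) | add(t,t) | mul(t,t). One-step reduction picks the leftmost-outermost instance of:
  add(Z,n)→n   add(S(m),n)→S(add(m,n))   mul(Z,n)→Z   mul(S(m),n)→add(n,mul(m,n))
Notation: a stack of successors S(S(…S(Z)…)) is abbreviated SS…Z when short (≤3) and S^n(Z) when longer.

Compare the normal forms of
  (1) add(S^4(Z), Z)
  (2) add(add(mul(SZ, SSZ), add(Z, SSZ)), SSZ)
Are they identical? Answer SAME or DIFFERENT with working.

Term A:
  start: add(S^4(Z), Z)
  →1  S(add(SSSZ, Z))
  →2  S(S(add(SSZ, Z)))
  →3  S(S(S(add(SZ, Z))))
  →4  S(S(S(S(add(Z, Z)))))
  →5  S^4(Z)

Term B:
  start: add(add(mul(SZ, SSZ), add(Z, SSZ)), SSZ)
  →1  add(add(add(SSZ, mul(Z, SSZ)), add(Z, SSZ)), SSZ)
  →2  add(add(S(add(SZ, mul(Z, SSZ))), add(Z, SSZ)), SSZ)
  →3  add(S(add(add(SZ, mul(Z, SSZ)), add(Z, SSZ))), SSZ)
  →4  S(add(add(add(SZ, mul(Z, SSZ)), add(Z, SSZ)), SSZ))
  →5  S(add(add(S(add(Z, mul(Z, SSZ))), add(Z, SSZ)), SSZ))
  →6  S(add(S(add(add(Z, mul(Z, SSZ)), add(Z, SSZ))), SSZ))
  →7  S(S(add(add(add(Z, mul(Z, SSZ)), add(Z, SSZ)), SSZ)))
  →8  S(S(add(add(mul(Z, SSZ), add(Z, SSZ)), SSZ)))
  →9  S(S(add(add(Z, add(Z, SSZ)), SSZ)))
  →10  S(S(add(add(Z, SSZ), SSZ)))
  →11  S(S(add(SSZ, SSZ)))
  →12  S(S(S(add(SZ, SSZ))))
  →13  S(S(S(S(add(Z, SSZ)))))
  →14  S^6(Z)

Answer: DIFFERENT — A ⇓ S^4(Z), B ⇓ S^6(Z)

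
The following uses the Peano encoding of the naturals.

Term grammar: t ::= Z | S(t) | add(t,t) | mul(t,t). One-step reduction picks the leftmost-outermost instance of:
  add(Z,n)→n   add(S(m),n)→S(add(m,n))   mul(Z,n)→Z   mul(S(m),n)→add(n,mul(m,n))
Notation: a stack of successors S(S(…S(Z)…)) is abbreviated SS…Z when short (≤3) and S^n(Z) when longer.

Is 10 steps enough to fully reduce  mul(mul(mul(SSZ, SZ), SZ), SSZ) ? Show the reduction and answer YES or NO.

Answer: NO — after 10 steps the term is S(S(mul(mul(mul(SZ, SZ), SZ), SSZ))), not yet normal

Working:
  start: mul(mul(mul(SSZ, SZ), SZ), SSZ)
  step 1: mul(mul(add(SZ, mul(SZ, SZ)), SZ), SSZ)
  step 2: mul(mul(S(add(Z, mul(SZ, SZ))), SZ), SSZ)
  step 3: mul(add(SZ, mul(add(Z, mul(SZ, SZ)), SZ)), SSZ)
  step 4: mul(S(add(Z, mul(add(Z, mul(SZ, SZ)), SZ))), SSZ)
  step 5: add(SSZ, mul(add(Z, mul(add(Z, mul(SZ, SZ)), SZ)), SSZ))
  step 6: S(add(SZ, mul(add(Z, mul(add(Z, mul(SZ, SZ)), SZ)), SSZ)))
  step 7: S(S(add(Z, mul(add(Z, mul(add(Z, mul(SZ, SZ)), SZ)), SSZ))))
  step 8: S(S(mul(add(Z, mul(add(Z, mul(SZ, SZ)), SZ)), SSZ)))
  step 9: S(S(mul(mul(add(Z, mul(SZ, SZ)), SZ), SSZ)))
  step 10: S(S(mul(mul(mul(SZ, SZ), SZ), SSZ)))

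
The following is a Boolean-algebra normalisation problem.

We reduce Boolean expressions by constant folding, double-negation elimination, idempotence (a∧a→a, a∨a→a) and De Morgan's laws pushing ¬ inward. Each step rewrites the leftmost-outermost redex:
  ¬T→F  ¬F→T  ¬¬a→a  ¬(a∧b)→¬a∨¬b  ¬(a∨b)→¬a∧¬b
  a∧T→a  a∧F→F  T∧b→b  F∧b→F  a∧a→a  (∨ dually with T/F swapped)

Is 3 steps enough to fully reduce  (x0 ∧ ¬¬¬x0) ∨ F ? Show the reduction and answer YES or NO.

  start: (x0 ∧ ¬¬¬x0) ∨ F
  [1] x0 ∧ ¬¬¬x0
  [2] x0 ∧ ¬x0

Answer: YES — reaches normal form x0 ∧ ¬x0 in 2 ≤ 3 steps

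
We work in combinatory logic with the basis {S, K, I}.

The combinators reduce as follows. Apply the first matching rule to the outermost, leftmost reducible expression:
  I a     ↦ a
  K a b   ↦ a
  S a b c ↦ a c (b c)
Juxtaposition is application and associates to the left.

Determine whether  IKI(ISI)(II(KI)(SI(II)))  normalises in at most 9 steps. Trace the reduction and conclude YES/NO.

Answer: YES — reaches normal form I in 6 ≤ 9 steps

Working:
  start: IKI(ISI)(II(KI)(SI(II)))
  [1] KI(ISI)(II(KI)(SI(II)))
  [2] I(II(KI)(SI(II)))
  [3] II(KI)(SI(II))
  [4] I(KI)(SI(II))
  [5] KI(SI(II))
  [6] I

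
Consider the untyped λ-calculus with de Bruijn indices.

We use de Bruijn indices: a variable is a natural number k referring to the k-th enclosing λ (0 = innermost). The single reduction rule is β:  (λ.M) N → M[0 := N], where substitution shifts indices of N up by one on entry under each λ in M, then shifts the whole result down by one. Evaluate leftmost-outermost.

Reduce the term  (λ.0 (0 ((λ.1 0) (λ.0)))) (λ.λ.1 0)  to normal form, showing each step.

  start: (λ.0 (0 ((λ.1 0) (λ.0)))) (λ.λ.1 0)
  step 1: (λ.λ.1 0) ((λ.λ.1 0) ((λ.(λ.λ.1 0) 0) (λ.0)))
  step 2: λ.(λ.λ.1 0) ((λ.(λ.λ.1 0) 0) (λ.0)) 0
  step 3: λ.(λ.(λ.(λ.λ.1 0) 0) (λ.0) 0) 0
  step 4: λ.(λ.(λ.λ.1 0) 0) (λ.0) 0
  step 5: λ.(λ.λ.1 0) (λ.0) 0
  step 6: λ.(λ.(λ.0) 0) 0
  step 7: λ.(λ.0) 0
  step 8: λ.0

Answer: normal form = λ.0  (in 8 steps)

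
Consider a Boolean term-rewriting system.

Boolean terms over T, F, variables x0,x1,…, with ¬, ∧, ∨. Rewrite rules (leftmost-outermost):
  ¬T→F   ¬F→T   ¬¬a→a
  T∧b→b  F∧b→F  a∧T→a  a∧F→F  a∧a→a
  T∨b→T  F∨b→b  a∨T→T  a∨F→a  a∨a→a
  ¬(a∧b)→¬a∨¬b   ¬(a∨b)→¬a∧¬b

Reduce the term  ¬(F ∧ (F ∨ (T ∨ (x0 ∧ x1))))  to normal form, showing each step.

  start: ¬(F ∧ (F ∨ (T ∨ (x0 ∧ x1))))
  step 1: ¬F ∨ ¬(F ∨ (T ∨ (x0 ∧ x1)))
  step 2: T ∨ ¬(F ∨ (T ∨ (x0 ∧ x1)))
  step 3: T

Answer: normal form = T  (in 3 steps)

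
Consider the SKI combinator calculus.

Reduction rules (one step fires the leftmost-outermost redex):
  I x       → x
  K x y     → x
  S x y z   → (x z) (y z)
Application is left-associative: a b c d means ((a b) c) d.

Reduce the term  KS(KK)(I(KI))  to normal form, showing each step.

  start: KS(KK)(I(KI))
  →1  S(I(KI))
  →2  S(KI)

Answer: normal form = S(KI)  (in 2 steps)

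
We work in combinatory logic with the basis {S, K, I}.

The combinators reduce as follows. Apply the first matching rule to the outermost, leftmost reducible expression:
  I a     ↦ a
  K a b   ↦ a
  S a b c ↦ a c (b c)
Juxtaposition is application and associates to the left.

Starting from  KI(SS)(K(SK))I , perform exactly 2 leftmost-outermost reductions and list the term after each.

Answer: after 2 steps: K(SK)I

Derivation:
  start: KI(SS)(K(SK))I
  step 1: I(K(SK))I
  step 2: K(SK)I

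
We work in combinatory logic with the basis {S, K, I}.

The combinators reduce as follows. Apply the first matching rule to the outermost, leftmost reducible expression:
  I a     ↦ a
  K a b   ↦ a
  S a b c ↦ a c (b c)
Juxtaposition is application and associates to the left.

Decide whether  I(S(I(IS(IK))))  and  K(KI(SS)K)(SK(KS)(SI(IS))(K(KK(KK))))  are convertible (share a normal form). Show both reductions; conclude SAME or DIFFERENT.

Answer: DIFFERENT — A ⇓ S(SK), B ⇓ K

Working:
Term A:
  start: I(S(I(IS(IK))))
  step 1: S(I(IS(IK)))
  step 2: S(IS(IK))
  step 3: S(S(IK))
  step 4: S(SK)

Term B:
  start: K(KI(SS)K)(SK(KS)(SI(IS))(K(KK(KK))))
  step 1: KI(SS)K
  step 2: IK
  step 3: K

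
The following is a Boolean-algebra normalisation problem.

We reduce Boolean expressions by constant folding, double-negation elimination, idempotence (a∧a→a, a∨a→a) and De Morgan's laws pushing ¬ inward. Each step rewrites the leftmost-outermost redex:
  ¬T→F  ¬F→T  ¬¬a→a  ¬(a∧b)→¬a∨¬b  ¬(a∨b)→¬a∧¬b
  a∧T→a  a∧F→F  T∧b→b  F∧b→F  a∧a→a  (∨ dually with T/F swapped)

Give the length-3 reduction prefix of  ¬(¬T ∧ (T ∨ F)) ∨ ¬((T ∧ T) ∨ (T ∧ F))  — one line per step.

  start: ¬(¬T ∧ (T ∨ F)) ∨ ¬((T ∧ T) ∨ (T ∧ F))
  →1  (¬¬T ∨ ¬(T ∨ F)) ∨ ¬((T ∧ T) ∨ (T ∧ F))
  →2  (T ∨ ¬(T ∨ F)) ∨ ¬((T ∧ T) ∨ (T ∧ F))
  →3  T ∨ ¬((T ∧ T) ∨ (T ∧ F))

Answer: after 3 steps: T ∨ ¬((T ∧ T) ∨ (T ∧ F))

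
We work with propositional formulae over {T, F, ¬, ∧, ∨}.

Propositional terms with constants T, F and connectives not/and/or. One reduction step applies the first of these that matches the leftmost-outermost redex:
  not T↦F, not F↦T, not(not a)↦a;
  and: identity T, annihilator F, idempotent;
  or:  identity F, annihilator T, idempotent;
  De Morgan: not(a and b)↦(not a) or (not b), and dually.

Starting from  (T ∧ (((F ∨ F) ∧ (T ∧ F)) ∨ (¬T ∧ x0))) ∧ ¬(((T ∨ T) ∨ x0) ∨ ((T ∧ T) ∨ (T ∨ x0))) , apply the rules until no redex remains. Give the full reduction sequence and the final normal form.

Answer: normal form = F  (in 7 steps)

Working:
  start: (T ∧ (((F ∨ F) ∧ (T ∧ F)) ∨ (¬T ∧ x0))) ∧ ¬(((T ∨ T) ∨ x0) ∨ ((T ∧ T) ∨ (T ∨ x0)))
  [1] (((F ∨ F) ∧ (T ∧ F)) ∨ (¬T ∧ x0)) ∧ ¬(((T ∨ T) ∨ x0) ∨ ((T ∧ T) ∨ (T ∨ x0)))
  [2] ((F ∧ (T ∧ F)) ∨ (¬T ∧ x0)) ∧ ¬(((T ∨ T) ∨ x0) ∨ ((T ∧ T) ∨ (T ∨ x0)))
  [3] (F ∨ (¬T ∧ x0)) ∧ ¬(((T ∨ T) ∨ x0) ∨ ((T ∧ T) ∨ (T ∨ x0)))
  [4] (¬T ∧ x0) ∧ ¬(((T ∨ T) ∨ x0) ∨ ((T ∧ T) ∨ (T ∨ x0)))
  [5] (F ∧ x0) ∧ ¬(((T ∨ T) ∨ x0) ∨ ((T ∧ T) ∨ (T ∨ x0)))
  [6] F ∧ ¬(((T ∨ T) ∨ x0) ∨ ((T ∧ T) ∨ (T ∨ x0)))
  [7] F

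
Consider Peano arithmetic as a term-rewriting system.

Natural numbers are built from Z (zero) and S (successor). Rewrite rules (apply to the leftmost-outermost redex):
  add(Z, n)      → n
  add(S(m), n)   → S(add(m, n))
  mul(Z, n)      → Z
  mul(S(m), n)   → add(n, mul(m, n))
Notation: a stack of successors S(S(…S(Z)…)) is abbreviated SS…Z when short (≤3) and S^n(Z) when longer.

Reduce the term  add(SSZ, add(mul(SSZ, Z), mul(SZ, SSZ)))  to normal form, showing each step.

Answer: normal form = S^4(Z)  (in 14 steps)

Derivation:
  start: add(SSZ, add(mul(SSZ, Z), mul(SZ, SSZ)))
  [1] S(add(SZ, add(mul(SSZ, Z), mul(SZ, SSZ))))
  [2] S(S(add(Z, add(mul(SSZ, Z), mul(SZ, SSZ)))))
  [3] S(S(add(mul(SSZ, Z), mul(SZ, SSZ))))
  [4] S(S(add(add(Z, mul(SZ, Z)), mul(SZ, SSZ))))
  [5] S(S(add(mul(SZ, Z), mul(SZ, SSZ))))
  [6] S(S(add(add(Z, mul(Z, Z)), mul(SZ, SSZ))))
  [7] S(S(add(mul(Z, Z), mul(SZ, SSZ))))
  [8] S(S(add(Z, mul(SZ, SSZ))))
  [9] S(S(mul(SZ, SSZ)))
  [10] S(S(add(SSZ, mul(Z, SSZ))))
  [11] S(S(S(add(SZ, mul(Z, SSZ)))))
  [12] S(S(S(S(add(Z, mul(Z, SSZ))))))
  [13] S(S(S(S(mul(Z, SSZ)))))
  [14] S^4(Z)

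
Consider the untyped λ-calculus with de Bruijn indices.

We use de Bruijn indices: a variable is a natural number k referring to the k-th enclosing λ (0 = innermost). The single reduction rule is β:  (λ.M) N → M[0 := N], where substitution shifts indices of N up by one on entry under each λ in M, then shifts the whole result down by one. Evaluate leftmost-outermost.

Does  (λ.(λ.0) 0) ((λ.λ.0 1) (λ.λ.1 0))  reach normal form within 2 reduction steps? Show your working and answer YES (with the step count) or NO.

Answer: NO — after 2 steps the term is (λ.λ.0 1) (λ.λ.1 0), not yet normal

Working:
  start: (λ.(λ.0) 0) ((λ.λ.0 1) (λ.λ.1 0))
  step 1: (λ.0) ((λ.λ.0 1) (λ.λ.1 0))
  step 2: (λ.λ.0 1) (λ.λ.1 0)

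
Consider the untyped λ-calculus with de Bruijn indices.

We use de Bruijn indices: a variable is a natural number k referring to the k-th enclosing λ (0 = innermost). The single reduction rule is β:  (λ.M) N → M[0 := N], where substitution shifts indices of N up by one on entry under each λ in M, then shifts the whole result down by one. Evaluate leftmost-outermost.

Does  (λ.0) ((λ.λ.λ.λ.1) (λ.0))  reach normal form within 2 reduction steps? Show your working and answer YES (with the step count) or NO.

Answer: YES — reaches normal form λ.λ.λ.1 in 2 ≤ 2 steps

Reduction:
  start: (λ.0) ((λ.λ.λ.λ.1) (λ.0))
  →1  (λ.λ.λ.λ.1) (λ.0)
  →2  λ.λ.λ.1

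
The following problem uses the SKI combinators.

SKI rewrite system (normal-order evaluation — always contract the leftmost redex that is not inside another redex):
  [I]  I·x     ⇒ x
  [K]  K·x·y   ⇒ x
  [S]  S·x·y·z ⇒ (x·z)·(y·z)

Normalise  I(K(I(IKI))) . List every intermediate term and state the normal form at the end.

Answer: normal form = K(KI)  (in 3 steps)

Reduction:
  start: I(K(I(IKI)))
  step 1: K(I(IKI))
  step 2: K(IKI)
  step 3: K(KI)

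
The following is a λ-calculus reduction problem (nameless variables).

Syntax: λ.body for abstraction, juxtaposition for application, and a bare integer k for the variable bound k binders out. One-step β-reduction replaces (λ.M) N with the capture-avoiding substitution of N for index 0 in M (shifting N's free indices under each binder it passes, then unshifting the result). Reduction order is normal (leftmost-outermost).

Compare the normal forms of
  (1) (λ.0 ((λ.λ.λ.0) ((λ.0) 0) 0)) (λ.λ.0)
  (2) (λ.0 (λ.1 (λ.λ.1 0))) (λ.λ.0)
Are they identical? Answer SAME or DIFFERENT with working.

Term A:
  start: (λ.0 ((λ.λ.λ.0) ((λ.0) 0) 0)) (λ.λ.0)
  [1] (λ.λ.0) ((λ.λ.λ.0) ((λ.0) (λ.λ.0)) (λ.λ.0))
  [2] λ.0

Term B:
  start: (λ.0 (λ.1 (λ.λ.1 0))) (λ.λ.0)
  [1] (λ.λ.0) (λ.(λ.λ.0) (λ.λ.1 0))
  [2] λ.0

Answer: SAME — A ⇓ λ.0, B ⇓ λ.0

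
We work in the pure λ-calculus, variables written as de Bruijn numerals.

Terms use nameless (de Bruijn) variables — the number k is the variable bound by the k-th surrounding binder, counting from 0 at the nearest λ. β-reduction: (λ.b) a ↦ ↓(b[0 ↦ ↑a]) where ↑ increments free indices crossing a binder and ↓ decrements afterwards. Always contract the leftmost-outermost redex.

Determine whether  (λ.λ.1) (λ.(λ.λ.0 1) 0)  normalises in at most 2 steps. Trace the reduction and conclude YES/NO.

Answer: YES — reaches normal form λ.λ.λ.0 1 in 2 ≤ 2 steps

Working:
  start: (λ.λ.1) (λ.(λ.λ.0 1) 0)
  →1  λ.λ.(λ.λ.0 1) 0
  →2  λ.λ.λ.0 1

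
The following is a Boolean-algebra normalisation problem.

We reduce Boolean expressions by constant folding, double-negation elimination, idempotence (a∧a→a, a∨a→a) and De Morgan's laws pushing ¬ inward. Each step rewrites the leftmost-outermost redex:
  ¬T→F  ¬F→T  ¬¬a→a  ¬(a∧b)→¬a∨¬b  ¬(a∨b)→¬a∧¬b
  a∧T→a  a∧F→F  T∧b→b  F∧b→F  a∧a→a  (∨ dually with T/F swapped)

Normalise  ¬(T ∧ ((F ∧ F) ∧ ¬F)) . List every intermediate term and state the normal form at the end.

  start: ¬(T ∧ ((F ∧ F) ∧ ¬F))
  [1] ¬T ∨ ¬((F ∧ F) ∧ ¬F)
  [2] F ∨ ¬((F ∧ F) ∧ ¬F)
  [3] ¬((F ∧ F) ∧ ¬F)
  [4] ¬(F ∧ F) ∨ ¬¬F
  [5] (¬F ∨ ¬F) ∨ ¬¬F
  [6] ¬F ∨ ¬¬F
  [7] T ∨ ¬¬F
  [8] T

Answer: normal form = T  (in 8 steps)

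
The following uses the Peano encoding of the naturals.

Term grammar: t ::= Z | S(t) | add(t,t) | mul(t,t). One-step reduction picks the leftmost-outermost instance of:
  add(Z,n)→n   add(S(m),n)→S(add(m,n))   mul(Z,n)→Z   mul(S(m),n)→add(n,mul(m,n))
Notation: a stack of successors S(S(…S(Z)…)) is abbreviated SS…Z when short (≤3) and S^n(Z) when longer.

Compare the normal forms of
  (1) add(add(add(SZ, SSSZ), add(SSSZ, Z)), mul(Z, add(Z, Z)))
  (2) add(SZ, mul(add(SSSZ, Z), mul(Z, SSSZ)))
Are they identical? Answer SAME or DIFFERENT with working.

Term A:
  start: add(add(add(SZ, SSSZ), add(SSSZ, Z)), mul(Z, add(Z, Z)))
  →1  add(add(S(add(Z, SSSZ)), add(SSSZ, Z)), mul(Z, add(Z, Z)))
  →2  add(S(add(add(Z, SSSZ), add(SSSZ, Z))), mul(Z, add(Z, Z)))
  →3  S(add(add(add(Z, SSSZ), add(SSSZ, Z)), mul(Z, add(Z, Z))))
  →4  S(add(add(SSSZ, add(SSSZ, Z)), mul(Z, add(Z, Z))))
  →5  S(add(S(add(SSZ, add(SSSZ, Z))), mul(Z, add(Z, Z))))
  →6  S(S(add(add(SSZ, add(SSSZ, Z)), mul(Z, add(Z, Z)))))
  →7  S(S(add(S(add(SZ, add(SSSZ, Z))), mul(Z, add(Z, Z)))))
  →8  S(S(S(add(add(SZ, add(SSSZ, Z)), mul(Z, add(Z, Z))))))
  →9  S(S(S(add(S(add(Z, add(SSSZ, Z))), mul(Z, add(Z, Z))))))
  →10  S(S(S(S(add(add(Z, add(SSSZ, Z)), mul(Z, add(Z, Z)))))))
  →11  S(S(S(S(add(add(SSSZ, Z), mul(Z, add(Z, Z)))))))
  →12  S(S(S(S(add(S(add(SSZ, Z)), mul(Z, add(Z, Z)))))))
  →13  S(S(S(S(S(add(add(SSZ, Z), mul(Z, add(Z, Z))))))))
  →14  S(S(S(S(S(add(S(add(SZ, Z)), mul(Z, add(Z, Z))))))))
  →15  S(S(S(S(S(S(add(add(SZ, Z), mul(Z, add(Z, Z)))))))))
  →16  S(S(S(S(S(S(add(S(add(Z, Z)), mul(Z, add(Z, Z)))))))))
  →17  S(S(S(S(S(S(S(add(add(Z, Z), mul(Z, add(Z, Z))))))))))
  →18  S(S(S(S(S(S(S(add(Z, mul(Z, add(Z, Z))))))))))
  →19  S(S(S(S(S(S(S(mul(Z, add(Z, Z)))))))))
  →20  S^7(Z)

Term B:
  start: add(SZ, mul(add(SSSZ, Z), mul(Z, SSSZ)))
  →1  S(add(Z, mul(add(SSSZ, Z), mul(Z, SSSZ))))
  →2  S(mul(add(SSSZ, Z), mul(Z, SSSZ)))
  →3  S(mul(S(add(SSZ, Z)), mul(Z, SSSZ)))
  →4  S(add(mul(Z, SSSZ), mul(add(SSZ, Z), mul(Z, SSSZ))))
  →5  S(add(Z, mul(add(SSZ, Z), mul(Z, SSSZ))))
  →6  S(mul(add(SSZ, Z), mul(Z, SSSZ)))
  →7  S(mul(S(add(SZ, Z)), mul(Z, SSSZ)))
  →8  S(add(mul(Z, SSSZ), mul(add(SZ, Z), mul(Z, SSSZ))))
  →9  S(add(Z, mul(add(SZ, Z), mul(Z, SSSZ))))
  →10  S(mul(add(SZ, Z), mul(Z, SSSZ)))
  →11  S(mul(S(add(Z, Z)), mul(Z, SSSZ)))
  →12  S(add(mul(Z, SSSZ), mul(add(Z, Z), mul(Z, SSSZ))))
  →13  S(add(Z, mul(add(Z, Z), mul(Z, SSSZ))))
  →14  S(mul(add(Z, Z), mul(Z, SSSZ)))
  →15  S(mul(Z, mul(Z, SSSZ)))
  →16  SZ

Answer: DIFFERENT — A ⇓ S^7(Z), B ⇓ SZ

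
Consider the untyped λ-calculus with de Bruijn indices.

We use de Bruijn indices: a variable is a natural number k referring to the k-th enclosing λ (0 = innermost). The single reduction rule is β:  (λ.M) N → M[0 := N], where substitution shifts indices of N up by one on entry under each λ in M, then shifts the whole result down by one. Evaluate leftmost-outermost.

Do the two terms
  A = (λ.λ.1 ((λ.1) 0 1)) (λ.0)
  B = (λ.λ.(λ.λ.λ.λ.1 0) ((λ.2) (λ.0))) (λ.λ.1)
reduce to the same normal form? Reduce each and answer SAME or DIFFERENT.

Answer: DIFFERENT — A ⇓ λ.0 (λ.0), B ⇓ λ.λ.λ.λ.1 0

Derivation:
Term A:
  start: (λ.λ.1 ((λ.1) 0 1)) (λ.0)
  step 1: λ.(λ.0) ((λ.1) 0 (λ.0))
  step 2: λ.(λ.1) 0 (λ.0)
  step 3: λ.0 (λ.0)

Term B:
  start: (λ.λ.(λ.λ.λ.λ.1 0) ((λ.2) (λ.0))) (λ.λ.1)
  step 1: λ.(λ.λ.λ.λ.1 0) ((λ.λ.λ.1) (λ.0))
  step 2: λ.λ.λ.λ.1 0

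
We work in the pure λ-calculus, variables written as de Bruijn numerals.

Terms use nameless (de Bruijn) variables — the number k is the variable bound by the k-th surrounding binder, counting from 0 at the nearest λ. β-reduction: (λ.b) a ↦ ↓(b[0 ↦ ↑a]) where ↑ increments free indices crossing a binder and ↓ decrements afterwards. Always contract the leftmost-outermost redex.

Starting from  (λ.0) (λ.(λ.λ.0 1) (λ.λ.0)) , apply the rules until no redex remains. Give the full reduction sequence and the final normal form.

Answer: normal form = λ.λ.0 (λ.λ.0)  (in 2 steps)

Working:
  start: (λ.0) (λ.(λ.λ.0 1) (λ.λ.0))
  step 1: λ.(λ.λ.0 1) (λ.λ.0)
  step 2: λ.λ.0 (λ.λ.0)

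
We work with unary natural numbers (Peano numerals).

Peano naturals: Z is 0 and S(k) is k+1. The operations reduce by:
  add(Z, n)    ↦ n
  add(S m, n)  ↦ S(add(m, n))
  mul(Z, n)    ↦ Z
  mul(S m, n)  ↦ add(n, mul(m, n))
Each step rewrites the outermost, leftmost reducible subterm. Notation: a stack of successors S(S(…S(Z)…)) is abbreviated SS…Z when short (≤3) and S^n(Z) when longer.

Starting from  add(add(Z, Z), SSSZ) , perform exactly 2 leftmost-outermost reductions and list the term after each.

  start: add(add(Z, Z), SSSZ)
  step 1: add(Z, SSSZ)
  step 2: SSSZ

Answer: after 2 steps: SSSZ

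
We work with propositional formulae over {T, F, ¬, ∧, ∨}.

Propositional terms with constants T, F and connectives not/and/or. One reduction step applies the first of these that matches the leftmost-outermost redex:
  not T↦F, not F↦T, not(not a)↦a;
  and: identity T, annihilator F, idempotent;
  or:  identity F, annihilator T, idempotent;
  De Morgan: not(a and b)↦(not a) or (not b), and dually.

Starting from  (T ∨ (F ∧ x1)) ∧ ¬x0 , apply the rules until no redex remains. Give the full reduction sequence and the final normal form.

  start: (T ∨ (F ∧ x1)) ∧ ¬x0
  →1  T ∧ ¬x0
  →2  ¬x0

Answer: normal form = ¬x0  (in 2 steps)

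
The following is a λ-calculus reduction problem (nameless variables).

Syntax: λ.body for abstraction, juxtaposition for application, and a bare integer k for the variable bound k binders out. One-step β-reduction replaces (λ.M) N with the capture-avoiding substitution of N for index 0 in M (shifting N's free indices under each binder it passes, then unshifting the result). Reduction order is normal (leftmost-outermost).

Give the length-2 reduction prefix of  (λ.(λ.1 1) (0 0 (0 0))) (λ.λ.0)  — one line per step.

  start: (λ.(λ.1 1) (0 0 (0 0))) (λ.λ.0)
  →1  (λ.(λ.λ.0) (λ.λ.0)) ((λ.λ.0) (λ.λ.0) ((λ.λ.0) (λ.λ.0)))
  →2  (λ.λ.0) (λ.λ.0)

Answer: after 2 steps: (λ.λ.0) (λ.λ.0)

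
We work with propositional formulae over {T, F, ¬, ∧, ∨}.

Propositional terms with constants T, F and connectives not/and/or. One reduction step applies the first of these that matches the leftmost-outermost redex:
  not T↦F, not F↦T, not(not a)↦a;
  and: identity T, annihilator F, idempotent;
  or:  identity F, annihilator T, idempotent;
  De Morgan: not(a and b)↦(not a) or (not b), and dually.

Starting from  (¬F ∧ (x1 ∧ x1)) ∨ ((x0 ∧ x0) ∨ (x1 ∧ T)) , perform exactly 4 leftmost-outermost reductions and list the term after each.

  start: (¬F ∧ (x1 ∧ x1)) ∨ ((x0 ∧ x0) ∨ (x1 ∧ T))
  →1  (T ∧ (x1 ∧ x1)) ∨ ((x0 ∧ x0) ∨ (x1 ∧ T))
  →2  (x1 ∧ x1) ∨ ((x0 ∧ x0) ∨ (x1 ∧ T))
  →3  x1 ∨ ((x0 ∧ x0) ∨ (x1 ∧ T))
  →4  x1 ∨ (x0 ∨ (x1 ∧ T))

Answer: after 4 steps: x1 ∨ (x0 ∨ (x1 ∧ T))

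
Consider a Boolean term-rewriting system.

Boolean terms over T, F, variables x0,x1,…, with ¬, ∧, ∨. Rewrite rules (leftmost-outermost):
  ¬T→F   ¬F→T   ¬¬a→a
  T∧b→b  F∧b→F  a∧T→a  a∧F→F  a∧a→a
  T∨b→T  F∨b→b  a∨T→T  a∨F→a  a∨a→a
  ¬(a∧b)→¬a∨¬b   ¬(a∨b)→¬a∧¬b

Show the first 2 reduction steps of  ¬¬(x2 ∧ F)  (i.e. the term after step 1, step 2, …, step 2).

Answer: after 2 steps: F

Reduction:
  start: ¬¬(x2 ∧ F)
  step 1: x2 ∧ F
  step 2: F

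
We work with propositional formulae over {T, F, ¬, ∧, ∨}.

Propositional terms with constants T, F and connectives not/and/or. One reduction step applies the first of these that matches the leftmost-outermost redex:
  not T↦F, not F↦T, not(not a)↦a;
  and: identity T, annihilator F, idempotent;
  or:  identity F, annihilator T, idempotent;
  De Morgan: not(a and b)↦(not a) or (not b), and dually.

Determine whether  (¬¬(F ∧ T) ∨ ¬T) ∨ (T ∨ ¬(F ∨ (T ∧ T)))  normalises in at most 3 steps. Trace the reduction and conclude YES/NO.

Answer: NO — after 3 steps the term is ¬T ∨ (T ∨ ¬(F ∨ (T ∧ T))), not yet normal

Working:
  start: (¬¬(F ∧ T) ∨ ¬T) ∨ (T ∨ ¬(F ∨ (T ∧ T)))
  [1] ((F ∧ T) ∨ ¬T) ∨ (T ∨ ¬(F ∨ (T ∧ T)))
  [2] (F ∨ ¬T) ∨ (T ∨ ¬(F ∨ (T ∧ T)))
  [3] ¬T ∨ (T ∨ ¬(F ∨ (T ∧ T)))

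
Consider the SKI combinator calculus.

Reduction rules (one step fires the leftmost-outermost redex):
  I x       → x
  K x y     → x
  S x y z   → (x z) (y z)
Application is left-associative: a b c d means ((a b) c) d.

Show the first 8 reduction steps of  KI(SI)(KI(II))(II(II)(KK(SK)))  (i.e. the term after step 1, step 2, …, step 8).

Answer: after 8 steps: KK(SK)

Derivation:
  start: KI(SI)(KI(II))(II(II)(KK(SK)))
  [1] I(KI(II))(II(II)(KK(SK)))
  [2] KI(II)(II(II)(KK(SK)))
  [3] I(II(II)(KK(SK)))
  [4] II(II)(KK(SK))
  [5] I(II)(KK(SK))
  [6] II(KK(SK))
  [7] I(KK(SK))
  [8] KK(SK)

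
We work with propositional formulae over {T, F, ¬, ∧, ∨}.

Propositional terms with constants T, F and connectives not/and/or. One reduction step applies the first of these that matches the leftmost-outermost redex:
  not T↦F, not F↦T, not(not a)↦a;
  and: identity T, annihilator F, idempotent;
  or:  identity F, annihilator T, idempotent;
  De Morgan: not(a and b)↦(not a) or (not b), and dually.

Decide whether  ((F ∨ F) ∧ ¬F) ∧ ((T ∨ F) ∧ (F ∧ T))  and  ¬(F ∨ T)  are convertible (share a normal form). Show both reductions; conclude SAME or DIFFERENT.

Answer: SAME — A ⇓ F, B ⇓ F

Derivation:
Term A:
  start: ((F ∨ F) ∧ ¬F) ∧ ((T ∨ F) ∧ (F ∧ T))
  [1] (F ∧ ¬F) ∧ ((T ∨ F) ∧ (F ∧ T))
  [2] F ∧ ((T ∨ F) ∧ (F ∧ T))
  [3] F

Term B:
  start: ¬(F ∨ T)
  [1] ¬F ∧ ¬T
  [2] T ∧ ¬T
  [3] ¬T
  [4] F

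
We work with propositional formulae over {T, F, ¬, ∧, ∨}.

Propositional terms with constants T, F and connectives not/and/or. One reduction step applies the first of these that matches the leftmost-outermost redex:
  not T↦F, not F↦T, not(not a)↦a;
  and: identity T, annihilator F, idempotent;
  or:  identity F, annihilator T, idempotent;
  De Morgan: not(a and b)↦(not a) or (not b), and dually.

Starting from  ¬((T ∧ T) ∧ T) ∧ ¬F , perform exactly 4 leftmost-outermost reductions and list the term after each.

Answer: after 4 steps: ¬T ∧ ¬F

Reduction:
  start: ¬((T ∧ T) ∧ T) ∧ ¬F
  [1] (¬(T ∧ T) ∨ ¬T) ∧ ¬F
  [2] ((¬T ∨ ¬T) ∨ ¬T) ∧ ¬F
  [3] (¬T ∨ ¬T) ∧ ¬F
  [4] ¬T ∧ ¬F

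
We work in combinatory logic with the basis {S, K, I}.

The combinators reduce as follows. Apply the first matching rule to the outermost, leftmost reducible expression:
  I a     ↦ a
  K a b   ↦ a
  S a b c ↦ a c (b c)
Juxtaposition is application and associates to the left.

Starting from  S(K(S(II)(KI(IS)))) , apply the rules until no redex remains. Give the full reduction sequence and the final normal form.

  start: S(K(S(II)(KI(IS))))
  step 1: S(K(SI(KI(IS))))
  step 2: S(K(SII))

Answer: normal form = S(K(SII))  (in 2 steps)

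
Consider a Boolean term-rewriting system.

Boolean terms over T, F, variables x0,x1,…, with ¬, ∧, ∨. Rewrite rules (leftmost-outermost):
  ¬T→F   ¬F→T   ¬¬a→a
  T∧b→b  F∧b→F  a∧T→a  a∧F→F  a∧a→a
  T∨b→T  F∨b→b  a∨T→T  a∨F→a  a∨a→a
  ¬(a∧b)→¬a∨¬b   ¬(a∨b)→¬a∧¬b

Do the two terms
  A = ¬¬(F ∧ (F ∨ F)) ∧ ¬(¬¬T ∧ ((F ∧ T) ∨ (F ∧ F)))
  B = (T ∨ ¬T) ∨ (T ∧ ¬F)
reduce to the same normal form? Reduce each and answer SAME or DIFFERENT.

Answer: DIFFERENT — A ⇓ F, B ⇓ T

Working:
Term A:
  start: ¬¬(F ∧ (F ∨ F)) ∧ ¬(¬¬T ∧ ((F ∧ T) ∨ (F ∧ F)))
  [1] (F ∧ (F ∨ F)) ∧ ¬(¬¬T ∧ ((F ∧ T) ∨ (F ∧ F)))
  [2] F ∧ ¬(¬¬T ∧ ((F ∧ T) ∨ (F ∧ F)))
  [3] F

Term B:
  start: (T ∨ ¬T) ∨ (T ∧ ¬F)
  [1] T ∨ (T ∧ ¬F)
  [2] T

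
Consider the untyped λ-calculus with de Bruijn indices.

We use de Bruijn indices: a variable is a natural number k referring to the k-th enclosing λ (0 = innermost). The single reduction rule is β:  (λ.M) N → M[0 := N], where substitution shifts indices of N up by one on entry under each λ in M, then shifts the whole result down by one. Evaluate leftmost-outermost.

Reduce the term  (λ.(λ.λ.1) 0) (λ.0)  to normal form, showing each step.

Answer: normal form = λ.λ.0  (in 2 steps)

Reduction:
  start: (λ.(λ.λ.1) 0) (λ.0)
  →1  (λ.λ.1) (λ.0)
  →2  λ.λ.0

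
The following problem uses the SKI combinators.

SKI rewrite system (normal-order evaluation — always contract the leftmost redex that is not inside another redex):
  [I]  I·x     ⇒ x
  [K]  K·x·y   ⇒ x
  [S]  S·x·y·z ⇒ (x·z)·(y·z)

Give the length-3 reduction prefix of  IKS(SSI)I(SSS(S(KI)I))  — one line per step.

Answer: after 3 steps: SI(S(S(KI)I)(S(S(KI)I)))

Working:
  start: IKS(SSI)I(SSS(S(KI)I))
  →1  KS(SSI)I(SSS(S(KI)I))
  →2  SI(SSS(S(KI)I))
  →3  SI(S(S(KI)I)(S(S(KI)I)))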